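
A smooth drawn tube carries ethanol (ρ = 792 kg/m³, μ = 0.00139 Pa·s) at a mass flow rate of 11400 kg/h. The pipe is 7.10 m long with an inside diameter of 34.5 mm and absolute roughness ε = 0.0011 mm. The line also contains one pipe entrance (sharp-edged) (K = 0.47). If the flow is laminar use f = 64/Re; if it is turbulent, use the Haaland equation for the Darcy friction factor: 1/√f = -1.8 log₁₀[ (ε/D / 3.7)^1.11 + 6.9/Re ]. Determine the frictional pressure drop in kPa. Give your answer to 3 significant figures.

ṁ = 11400 kg/h = 11400/3600 = 3.167 kg/s.
A = πD²/4 = π(0.0345)²/4 = 0.0009348 m²; mean velocity V = ṁ/(ρA) = 3.167/(792 · 0.0009348) = 4.277 m/s.
Reynolds number Re = ρVD/μ = 792 · 4.277 · 0.0345 / 0.00139 = 8.408e+04.
Re > 4000 → turbulent. Relative roughness ε/D = 1.1e-06/0.0345 = 3.19e-05. Haaland: 1/√f = -1.8 log₁₀[(3.19e-05/3.7)^1.11 + 6.9/8.408e+04] = -1.8 log₁₀[2.39e-06 + 8.21e-05] = 7.332, so f = 0.0186.
Total minor-loss coefficient ΣK = 1·0.47 = 0.47.
ΔP = [f·L/D + ΣK]·(ρV²/2) = [0.0186·7.1/0.0345 + 0.47]·(792·4.277²/2) = [3.828 + 0.47]·7244 = 3.114e+04 Pa.
ΔP = 3.114e+04 Pa = 31.1 kPa.

ΔP ≈ 31.1 kPa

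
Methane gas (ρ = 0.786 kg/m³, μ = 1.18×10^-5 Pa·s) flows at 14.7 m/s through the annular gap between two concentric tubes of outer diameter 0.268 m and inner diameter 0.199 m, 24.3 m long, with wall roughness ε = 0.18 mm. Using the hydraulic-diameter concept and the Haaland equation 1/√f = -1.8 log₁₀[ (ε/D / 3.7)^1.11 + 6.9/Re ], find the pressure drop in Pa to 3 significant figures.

ΔP ≈ 809 Pa

Hydraulic diameter D_h = 4A/P = D_o - D_i = 0.268 - 0.199 = 0.069 m.
Re = ρVD_h/μ = 0.786·14.7·0.069/1.18e-05 = 6.756e+04.
ε/D_h = 0.00018/0.069 = 0.00261; Haaland gives 1/√f = -1.8 log₁₀[0.000317+0.000102] = 6.079, so f = 0.02706.
ΔP = f(L/D_h)(ρV²/2) = 0.02706·24.3/0.069·84.92 = 809.3 Pa.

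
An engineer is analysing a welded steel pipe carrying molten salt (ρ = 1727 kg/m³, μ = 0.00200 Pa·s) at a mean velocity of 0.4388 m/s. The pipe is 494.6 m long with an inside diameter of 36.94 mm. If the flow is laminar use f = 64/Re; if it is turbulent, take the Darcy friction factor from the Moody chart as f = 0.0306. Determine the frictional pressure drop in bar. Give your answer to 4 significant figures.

ΔP ≈ 0.6812 bar

Reynolds number Re = ρVD/μ = 1727 · 0.4388 · 0.03694 / 0.002 = 1.4e+04.
Re > 4000 → turbulent; use the Moody-chart value f = 0.0306.
Darcy-Weisbach: ΔP = f(L/D)(ρV²/2) = 0.0306·(494.6/0.03694)·(1727·0.4388²/2) = 0.0306·1.339e+04·166.3 = 6.812e+04 Pa.
ΔP = 6.812e+04 Pa = 0.6812 bar.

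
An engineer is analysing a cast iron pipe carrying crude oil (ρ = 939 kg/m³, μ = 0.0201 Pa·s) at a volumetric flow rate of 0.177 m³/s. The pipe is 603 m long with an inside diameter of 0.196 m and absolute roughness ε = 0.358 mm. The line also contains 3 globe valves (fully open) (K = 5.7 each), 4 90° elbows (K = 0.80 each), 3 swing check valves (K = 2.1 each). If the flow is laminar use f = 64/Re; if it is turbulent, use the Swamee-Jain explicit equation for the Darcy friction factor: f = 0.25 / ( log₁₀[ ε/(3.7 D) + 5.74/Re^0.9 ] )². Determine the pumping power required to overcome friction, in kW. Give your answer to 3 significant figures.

P ≈ 306 kW

Cross-sectional area A = πD²/4 = π(0.196)²/4 = 0.03017 m²; mean velocity V = Q/A = 0.177/0.03017 = 5.866 m/s.
Reynolds number Re = ρVD/μ = 939 · 5.866 · 0.196 / 0.0201 = 5.372e+04.
Re > 4000 → turbulent. Relative roughness ε/D = 0.000358/0.196 = 0.00183. Swamee-Jain: f = 0.25/(log₁₀[0.00183/3.7 + 5.74/5.372e+04^0.9])² = 0.25/(log₁₀[0.000494 + 0.000318])² = 0.25/(-3.091)² = 0.02617.
Total minor-loss coefficient ΣK = 3·5.7 + 4·0.8 + 3·2.1 = 26.6.
ΔP = [f·L/D + ΣK]·(ρV²/2) = [0.02617·603/0.196 + 26.6]·(939·5.866²/2) = [80.51 + 26.6]·1.616e+04 = 1.731e+06 Pa.
Pumping power P = QΔP = 0.177·1.731e+06 = 306300 W = 306 kW.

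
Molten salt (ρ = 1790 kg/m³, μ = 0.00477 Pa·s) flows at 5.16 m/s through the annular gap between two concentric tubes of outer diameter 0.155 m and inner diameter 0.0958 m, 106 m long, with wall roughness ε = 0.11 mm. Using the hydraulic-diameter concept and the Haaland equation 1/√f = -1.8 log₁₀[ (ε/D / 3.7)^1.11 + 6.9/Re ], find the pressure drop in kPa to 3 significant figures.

ΔP ≈ 1040 kPa

Hydraulic diameter D_h = 4A/P = D_o - D_i = 0.155 - 0.0958 = 0.0592 m.
Re = ρVD_h/μ = 1790·5.16·0.0592/0.00477 = 1.146e+05.
ε/D_h = 0.00011/0.0592 = 0.00186; Haaland gives 1/√f = -1.8 log₁₀[0.000218+6.02e-05] = 6.401, so f = 0.02441.
ΔP = f(L/D_h)(ρV²/2) = 0.02441·106/0.0592·2.383e+04 = 1.041e+06 Pa.
ΔP = 1040 kPa.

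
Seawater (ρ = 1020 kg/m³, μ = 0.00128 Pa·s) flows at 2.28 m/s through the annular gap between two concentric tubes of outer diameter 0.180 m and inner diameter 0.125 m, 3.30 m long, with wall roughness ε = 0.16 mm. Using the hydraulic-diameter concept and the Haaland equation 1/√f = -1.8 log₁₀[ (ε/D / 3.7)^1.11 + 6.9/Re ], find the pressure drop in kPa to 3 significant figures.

ΔP ≈ 4.32 kPa

Hydraulic diameter D_h = 4A/P = D_o - D_i = 0.18 - 0.125 = 0.055 m.
Re = ρVD_h/μ = 1020·2.28·0.055/0.00128 = 9.993e+04.
ε/D_h = 0.00016/0.055 = 0.00291; Haaland gives 1/√f = -1.8 log₁₀[0.000358+6.9e-05] = 6.065, so f = 0.02719.
ΔP = f(L/D_h)(ρV²/2) = 0.02719·3.3/0.055·2651 = 4325 Pa.
ΔP = 4.32 kPa.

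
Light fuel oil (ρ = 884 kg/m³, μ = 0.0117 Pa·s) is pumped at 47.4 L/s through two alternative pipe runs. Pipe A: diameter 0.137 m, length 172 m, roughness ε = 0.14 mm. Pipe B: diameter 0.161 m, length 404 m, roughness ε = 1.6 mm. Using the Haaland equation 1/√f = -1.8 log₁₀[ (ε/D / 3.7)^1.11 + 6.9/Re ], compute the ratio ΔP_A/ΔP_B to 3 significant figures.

ΔP_A/ΔP_B ≈ 0.605

Pipe A: V = Q/A = 0.0474/0.01474 = 3.215 m/s; Re = 3.328e+04; ε/D = 0.00102; Haaland → f = 0.02526; ΔP_A = f(L/D)(ρV²/2) = 1.449e+05 Pa.
Pipe B: V = Q/A = 0.0474/0.02036 = 2.328 m/s; Re = 2.832e+04; ε/D = 0.00994; Haaland → f = 0.03982; ΔP_B = f(L/D)(ρV²/2) = 2.394e+05 Pa.
ΔP_A/ΔP_B = 1.449e+05/2.394e+05 = 0.605.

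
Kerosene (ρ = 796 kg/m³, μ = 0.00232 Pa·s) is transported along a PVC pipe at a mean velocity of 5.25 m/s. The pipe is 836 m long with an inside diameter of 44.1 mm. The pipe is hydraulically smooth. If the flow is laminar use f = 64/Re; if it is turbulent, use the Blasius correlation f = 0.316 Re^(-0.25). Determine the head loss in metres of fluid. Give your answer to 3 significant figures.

h_f ≈ 501 m

Reynolds number Re = ρVD/μ = 796 · 5.25 · 0.0441 / 0.00232 = 7.944e+04.
Re > 4000 → turbulent. Smooth-pipe (Blasius): f = 0.316 Re^(-0.25) = 0.316/(7.944e+04)^0.25 = 0.01882.
Darcy-Weisbach: ΔP = f(L/D)(ρV²/2) = 0.01882·(836/0.0441)·(796·5.25²/2) = 0.01882·1.896e+04·1.097e+04 = 3.914e+06 Pa.
Head loss h_f = ΔP/(ρg) = 3.914e+06/(796·9.81) = 501 m.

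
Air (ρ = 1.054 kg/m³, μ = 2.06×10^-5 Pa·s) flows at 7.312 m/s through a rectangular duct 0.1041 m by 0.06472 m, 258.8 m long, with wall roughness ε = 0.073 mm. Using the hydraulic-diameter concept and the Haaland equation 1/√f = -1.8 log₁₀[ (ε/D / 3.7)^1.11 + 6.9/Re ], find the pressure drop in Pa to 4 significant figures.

Hydraulic diameter D_h = 4A/P = 4·(0.1041·0.06472)/(2·(0.1041+0.06472)) = 0.02695/0.3376 = 0.07982 m.
Re = ρVD_h/μ = 1.054·7.312·0.07982/2.06e-05 = 2.986e+04.
ε/D_h = 7.3e-05/0.07982 = 0.000915; Haaland gives 1/√f = -1.8 log₁₀[9.91e-05+0.000231] = 6.266, so f = 0.02547.
ΔP = f(L/D_h)(ρV²/2) = 0.02547·258.8/0.07982·28.18 = 2327 Pa.

ΔP ≈ 2327 Pa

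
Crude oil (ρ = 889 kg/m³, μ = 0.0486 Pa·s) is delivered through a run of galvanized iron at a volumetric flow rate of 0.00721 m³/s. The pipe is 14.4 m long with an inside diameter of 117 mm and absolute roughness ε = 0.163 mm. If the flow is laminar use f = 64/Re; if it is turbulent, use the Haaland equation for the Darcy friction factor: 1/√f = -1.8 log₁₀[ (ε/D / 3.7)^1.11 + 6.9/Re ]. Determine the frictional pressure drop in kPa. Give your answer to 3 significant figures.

ΔP ≈ 1.10 kPa

Cross-sectional area A = πD²/4 = π(0.117)²/4 = 0.01075 m²; mean velocity V = Q/A = 0.00721/0.01075 = 0.6706 m/s.
Reynolds number Re = ρVD/μ = 889 · 0.6706 · 0.117 / 0.0486 = 1435.
Re < 2300 → laminar flow, so f = 64/Re = 64/1435 = 0.04459 (the turbulent correlation is not needed).
Darcy-Weisbach: ΔP = f(L/D)(ρV²/2) = 0.04459·(14.4/0.117)·(889·0.6706²/2) = 0.04459·123.1·199.9 = 1097 Pa.
ΔP = 1097 Pa = 1.10 kPa.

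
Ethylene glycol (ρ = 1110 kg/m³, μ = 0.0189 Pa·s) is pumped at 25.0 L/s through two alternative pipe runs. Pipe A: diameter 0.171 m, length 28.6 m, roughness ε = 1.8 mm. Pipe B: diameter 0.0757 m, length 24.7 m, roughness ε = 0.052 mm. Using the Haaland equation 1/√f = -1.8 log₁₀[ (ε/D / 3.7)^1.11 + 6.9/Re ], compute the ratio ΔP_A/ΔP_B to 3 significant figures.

ΔP_A/ΔP_B ≈ 0.0329

Pipe A: V = Q/A = 0.025/0.02297 = 1.089 m/s; Re = 1.093e+04; ε/D = 0.0105; Haaland → f = 0.0432; ΔP_A = f(L/D)(ρV²/2) = 4752 Pa.
Pipe B: V = Q/A = 0.025/0.004501 = 5.555 m/s; Re = 2.47e+04; ε/D = 0.000687; Haaland → f = 0.02587; ΔP_B = f(L/D)(ρV²/2) = 1.446e+05 Pa.
ΔP_A/ΔP_B = 4752/1.446e+05 = 0.0329.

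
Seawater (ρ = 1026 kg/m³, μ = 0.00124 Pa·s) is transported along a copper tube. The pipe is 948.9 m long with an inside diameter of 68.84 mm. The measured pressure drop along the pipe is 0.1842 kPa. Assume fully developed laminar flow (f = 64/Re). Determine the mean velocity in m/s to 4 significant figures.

V ≈ 0.02318 m/s

For laminar flow, f = 64/Re with Re = ρVD/μ, so Darcy-Weisbach reduces to ΔP = 32μLV/D². Solving for V: V = ΔP·D²/(32μL) = 184.2·(0.06884)²/(32·0.00124·948.9) = 0.02318 m/s.
Check: Re = ρVD/μ = 1026·0.02318·0.06884/0.00124 = 1321 < 2300, so the laminar assumption holds.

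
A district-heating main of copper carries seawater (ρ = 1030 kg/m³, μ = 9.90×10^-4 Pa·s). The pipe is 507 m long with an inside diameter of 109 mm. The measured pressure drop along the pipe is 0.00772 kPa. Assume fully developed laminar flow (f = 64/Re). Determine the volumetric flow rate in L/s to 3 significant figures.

Q ≈ 0.0533 L/s

For laminar flow, f = 64/Re with Re = ρVD/μ, so Darcy-Weisbach reduces to ΔP = 32μLV/D². Solving for V: V = ΔP·D²/(32μL) = 7.72·(0.109)²/(32·0.00099·507) = 0.005711 m/s.
Check: Re = ρVD/μ = 1030·0.005711·0.109/0.00099 = 647.6 < 2300, so the laminar assumption holds.
Q = V·A = 0.005711·(π/4·0.109²) = 5.329e-05 m³/s = 0.0533 L/s.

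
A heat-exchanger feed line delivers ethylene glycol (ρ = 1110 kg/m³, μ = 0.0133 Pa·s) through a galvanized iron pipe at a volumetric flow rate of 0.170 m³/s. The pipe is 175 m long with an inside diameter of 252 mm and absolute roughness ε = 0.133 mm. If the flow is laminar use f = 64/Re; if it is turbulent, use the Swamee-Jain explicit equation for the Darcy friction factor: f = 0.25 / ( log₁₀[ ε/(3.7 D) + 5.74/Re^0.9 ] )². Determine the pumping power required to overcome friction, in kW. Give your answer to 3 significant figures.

P ≈ 16.3 kW

Cross-sectional area A = πD²/4 = π(0.252)²/4 = 0.04988 m²; mean velocity V = Q/A = 0.17/0.04988 = 3.408 m/s.
Reynolds number Re = ρVD/μ = 1110 · 3.408 · 0.252 / 0.0133 = 7.169e+04.
Re > 4000 → turbulent. Relative roughness ε/D = 0.000133/0.252 = 0.000528. Swamee-Jain: f = 0.25/(log₁₀[0.000528/3.7 + 5.74/7.169e+04^0.9])² = 0.25/(log₁₀[0.000143 + 0.000245])² = 0.25/(-3.412)² = 0.02148.
Darcy-Weisbach: ΔP = f(L/D)(ρV²/2) = 0.02148·(175/0.252)·(1110·3.408²/2) = 0.02148·694.4·6448 = 9.617e+04 Pa.
Pumping power P = QΔP = 0.17·9.617e+04 = 16350 W = 16.3 kW.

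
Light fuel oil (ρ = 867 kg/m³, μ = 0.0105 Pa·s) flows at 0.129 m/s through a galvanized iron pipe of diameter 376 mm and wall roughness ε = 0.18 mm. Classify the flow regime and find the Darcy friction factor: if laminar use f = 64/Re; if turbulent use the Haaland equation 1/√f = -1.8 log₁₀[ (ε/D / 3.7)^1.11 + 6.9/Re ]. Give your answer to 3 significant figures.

Re = ρVD/μ = 867·0.129·0.376/0.0105 = 4005.
Re > 4000 → turbulent. ε/D = 0.00018/0.376 = 0.000479; Haaland: 1/√f = -1.8 log₁₀[4.83e-05 + 0.00172] = 4.953, so f = 0.04076.

f ≈ 0.0408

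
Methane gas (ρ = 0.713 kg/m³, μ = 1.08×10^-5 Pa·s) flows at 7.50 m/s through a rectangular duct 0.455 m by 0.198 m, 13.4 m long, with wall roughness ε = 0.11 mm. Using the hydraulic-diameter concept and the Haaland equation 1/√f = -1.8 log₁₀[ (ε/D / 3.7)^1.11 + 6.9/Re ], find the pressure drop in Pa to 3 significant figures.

Hydraulic diameter D_h = 4A/P = 4·(0.455·0.198)/(2·(0.455+0.198)) = 0.3604/1.306 = 0.2759 m.
Re = ρVD_h/μ = 0.713·7.5·0.2759/1.08e-05 = 1.366e+05.
ε/D_h = 0.00011/0.2759 = 0.000399; Haaland gives 1/√f = -1.8 log₁₀[3.94e-05+5.05e-05] = 7.283, so f = 0.01885.
ΔP = f(L/D_h)(ρV²/2) = 0.01885·13.4/0.2759·20.05 = 18.36 Pa.

ΔP ≈ 18.4 Pa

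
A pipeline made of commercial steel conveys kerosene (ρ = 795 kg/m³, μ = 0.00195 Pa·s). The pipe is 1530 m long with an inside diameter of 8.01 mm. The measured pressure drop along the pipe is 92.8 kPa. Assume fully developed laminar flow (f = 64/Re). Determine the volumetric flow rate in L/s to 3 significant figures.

For laminar flow, f = 64/Re with Re = ρVD/μ, so Darcy-Weisbach reduces to ΔP = 32μLV/D². Solving for V: V = ΔP·D²/(32μL) = 9.28e+04·(0.00801)²/(32·0.00195·1530) = 0.06236 m/s.
Check: Re = ρVD/μ = 795·0.06236·0.00801/0.00195 = 203.7 < 2300, so the laminar assumption holds.
Q = V·A = 0.06236·(π/4·0.00801²) = 3.143e-06 m³/s = 0.00314 L/s.

Q ≈ 0.00314 L/s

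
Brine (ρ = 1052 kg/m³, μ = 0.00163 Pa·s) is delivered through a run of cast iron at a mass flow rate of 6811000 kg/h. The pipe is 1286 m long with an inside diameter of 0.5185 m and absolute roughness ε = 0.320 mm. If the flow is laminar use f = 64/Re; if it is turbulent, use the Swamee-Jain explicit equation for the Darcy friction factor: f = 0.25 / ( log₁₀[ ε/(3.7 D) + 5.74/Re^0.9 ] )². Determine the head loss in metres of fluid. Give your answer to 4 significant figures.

h_f ≈ 162.6 m

ṁ = 6811000 kg/h = 6811000/3600 = 1892 kg/s.
A = πD²/4 = π(0.5185)²/4 = 0.2111 m²; mean velocity V = ṁ/(ρA) = 1892/(1052 · 0.2111) = 8.517 m/s.
Reynolds number Re = ρVD/μ = 1052 · 8.517 · 0.5185 / 0.00163 = 2.85e+06.
Re > 4000 → turbulent. Relative roughness ε/D = 0.00032/0.5185 = 0.000617. Swamee-Jain: f = 0.25/(log₁₀[0.000617/3.7 + 5.74/2.85e+06^0.9])² = 0.25/(log₁₀[0.000167 + 8.9e-06])² = 0.25/(-3.755)² = 0.01773.
Darcy-Weisbach: ΔP = f(L/D)(ρV²/2) = 0.01773·(1286/0.5185)·(1052·8.517²/2) = 0.01773·2480·3.816e+04 = 1.678e+06 Pa.
Head loss h_f = ΔP/(ρg) = 1.678e+06/(1052·9.81) = 162.6 m.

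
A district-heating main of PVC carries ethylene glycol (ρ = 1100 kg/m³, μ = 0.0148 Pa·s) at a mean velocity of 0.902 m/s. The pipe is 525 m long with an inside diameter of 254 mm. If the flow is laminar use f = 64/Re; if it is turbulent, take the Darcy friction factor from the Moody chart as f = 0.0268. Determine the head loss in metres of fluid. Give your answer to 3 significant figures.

Reynolds number Re = ρVD/μ = 1100 · 0.902 · 0.254 / 0.0148 = 1.703e+04.
Re > 4000 → turbulent; use the Moody-chart value f = 0.0268.
Darcy-Weisbach: ΔP = f(L/D)(ρV²/2) = 0.0268·(525/0.254)·(1100·0.902²/2) = 0.0268·2067·447.5 = 2.479e+04 Pa.
Head loss h_f = ΔP/(ρg) = 2.479e+04/(1100·9.81) = 2.30 m.

h_f ≈ 2.30 m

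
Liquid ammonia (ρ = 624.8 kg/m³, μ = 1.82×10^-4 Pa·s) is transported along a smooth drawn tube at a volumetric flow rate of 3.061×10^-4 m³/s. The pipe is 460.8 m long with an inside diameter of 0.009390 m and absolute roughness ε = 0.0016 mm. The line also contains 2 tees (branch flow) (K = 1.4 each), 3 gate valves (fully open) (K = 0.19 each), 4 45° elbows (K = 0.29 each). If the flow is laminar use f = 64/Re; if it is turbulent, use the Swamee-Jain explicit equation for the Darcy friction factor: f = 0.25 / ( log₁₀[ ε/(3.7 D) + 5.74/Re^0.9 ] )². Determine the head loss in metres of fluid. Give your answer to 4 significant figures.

h_f ≈ 873.5 m

Cross-sectional area A = πD²/4 = π(0.00939)²/4 = 6.925e-05 m²; mean velocity V = Q/A = 0.0003061/6.925e-05 = 4.42 m/s.
Reynolds number Re = ρVD/μ = 624.8 · 4.42 · 0.00939 / 0.000182 = 1.425e+05.
Re > 4000 → turbulent. Relative roughness ε/D = 1.6e-06/0.00939 = 0.00017. Swamee-Jain: f = 0.25/(log₁₀[0.00017/3.7 + 5.74/1.425e+05^0.9])² = 0.25/(log₁₀[4.61e-05 + 0.000132])² = 0.25/(-3.749)² = 0.01778.
Total minor-loss coefficient ΣK = 2·1.4 + 3·0.19 + 4·0.29 = 4.53.
ΔP = [f·L/D + ΣK]·(ρV²/2) = [0.01778·460.8/0.00939 + 4.53]·(624.8·4.42²/2) = [872.7 + 4.53]·6104 = 5.354e+06 Pa.
Head loss h_f = ΔP/(ρg) = 5.354e+06/(624.8·9.81) = 873.5 m.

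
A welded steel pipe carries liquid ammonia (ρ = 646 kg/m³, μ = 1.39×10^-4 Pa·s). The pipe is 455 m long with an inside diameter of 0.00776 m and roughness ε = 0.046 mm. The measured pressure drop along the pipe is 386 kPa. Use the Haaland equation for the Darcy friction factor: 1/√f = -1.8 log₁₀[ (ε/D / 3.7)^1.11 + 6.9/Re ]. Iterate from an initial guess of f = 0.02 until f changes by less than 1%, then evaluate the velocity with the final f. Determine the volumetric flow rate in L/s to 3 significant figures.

Q ≈ 0.0363 L/s

Rearranging Darcy-Weisbach: V = √(2·ΔP·D/(f·L·ρ)). With ε/D = 4.6e-05/0.00776 = 0.00593, iterate starting from f = 0.02:
  f = 0.02 → V = √(2·3.86e+05·0.00776/(0.02·455·646)) = 1.009 m/s; Re = ρVD/μ = 3.641e+04; f → 0.03408
  f = 0.03408 → V = 0.7733 m/s; Re = 2.789e+04; f → 0.03465
  f = 0.03465 → V = 0.7669 m/s; Re = 2.766e+04; f → 0.03467
Converged (Δf/f < 1%). With the final f = 0.03467: V = √(2·3.86e+05·0.00776/(0.03467·455·646)) = 0.7667 m/s.
Q = V·A = 0.7667·(π/4·0.00776²) = 3.626e-05 m³/s = 0.0363 L/s.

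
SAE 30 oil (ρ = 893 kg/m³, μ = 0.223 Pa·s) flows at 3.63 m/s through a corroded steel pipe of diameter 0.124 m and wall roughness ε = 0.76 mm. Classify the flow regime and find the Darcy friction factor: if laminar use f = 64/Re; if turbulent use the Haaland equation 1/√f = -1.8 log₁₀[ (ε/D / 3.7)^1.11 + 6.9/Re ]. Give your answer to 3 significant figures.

f ≈ 0.0355

Re = ρVD/μ = 893·3.63·0.124/0.223 = 1802.
Re < 2300 → laminar, so f = 64/Re = 0.03551 (roughness is irrelevant in laminar flow).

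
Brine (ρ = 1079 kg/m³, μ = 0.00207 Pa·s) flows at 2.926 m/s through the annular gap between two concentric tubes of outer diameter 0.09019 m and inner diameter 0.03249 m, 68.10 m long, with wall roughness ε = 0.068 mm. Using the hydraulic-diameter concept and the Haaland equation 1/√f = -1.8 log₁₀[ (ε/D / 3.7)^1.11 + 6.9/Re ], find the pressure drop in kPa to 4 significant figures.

ΔP ≈ 124.4 kPa

Hydraulic diameter D_h = 4A/P = D_o - D_i = 0.09019 - 0.03249 = 0.0577 m.
Re = ρVD_h/μ = 1079·2.926·0.0577/0.00207 = 8.8e+04.
ε/D_h = 6.8e-05/0.0577 = 0.00118; Haaland gives 1/√f = -1.8 log₁₀[0.000131+7.84e-05] = 6.621, so f = 0.02281.
ΔP = f(L/D_h)(ρV²/2) = 0.02281·68.1/0.0577·4619 = 1.244e+05 Pa.
ΔP = 124.4 kPa.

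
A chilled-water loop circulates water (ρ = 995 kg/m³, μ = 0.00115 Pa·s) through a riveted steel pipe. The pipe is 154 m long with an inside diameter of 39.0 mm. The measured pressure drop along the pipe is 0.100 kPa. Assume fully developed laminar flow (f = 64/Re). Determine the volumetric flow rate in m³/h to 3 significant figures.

Q ≈ 0.115 m³/h

For laminar flow, f = 64/Re with Re = ρVD/μ, so Darcy-Weisbach reduces to ΔP = 32μLV/D². Solving for V: V = ΔP·D²/(32μL) = 100·(0.039)²/(32·0.00115·154) = 0.02684 m/s.
Check: Re = ρVD/μ = 995·0.02684·0.039/0.00115 = 905.6 < 2300, so the laminar assumption holds.
Q = V·A = 0.02684·(π/4·0.039²) = 3.206e-05 m³/s = 0.115 m³/h.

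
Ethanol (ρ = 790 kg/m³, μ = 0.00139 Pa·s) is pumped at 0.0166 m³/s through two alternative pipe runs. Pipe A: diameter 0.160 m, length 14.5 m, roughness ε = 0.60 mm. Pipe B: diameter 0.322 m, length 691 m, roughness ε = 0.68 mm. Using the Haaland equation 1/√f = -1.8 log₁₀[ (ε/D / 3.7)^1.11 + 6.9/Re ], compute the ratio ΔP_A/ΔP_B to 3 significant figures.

ΔP_A/ΔP_B ≈ 0.742

Pipe A: V = Q/A = 0.0166/0.02011 = 0.8256 m/s; Re = 7.508e+04; ε/D = 0.00375; Haaland → f = 0.02928; ΔP_A = f(L/D)(ρV²/2) = 714.5 Pa.
Pipe B: V = Q/A = 0.0166/0.08143 = 0.2038 m/s; Re = 3.731e+04; ε/D = 0.00211; Haaland → f = 0.02733; ΔP_B = f(L/D)(ρV²/2) = 962.6 Pa.
ΔP_A/ΔP_B = 714.5/962.6 = 0.742.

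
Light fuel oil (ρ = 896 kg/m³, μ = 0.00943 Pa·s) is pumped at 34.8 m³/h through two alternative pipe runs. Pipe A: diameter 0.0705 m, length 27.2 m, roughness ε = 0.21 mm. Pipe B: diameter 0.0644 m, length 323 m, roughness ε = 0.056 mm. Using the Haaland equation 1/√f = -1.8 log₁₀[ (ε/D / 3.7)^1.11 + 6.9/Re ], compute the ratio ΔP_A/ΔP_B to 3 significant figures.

Pipe A: V = Q/A = 0.009667/0.003904 = 2.476 m/s; Re = 1.659e+04; ε/D = 0.00298; Haaland → f = 0.032; ΔP_A = f(L/D)(ρV²/2) = 3.391e+04 Pa.
Pipe B: V = Q/A = 0.009667/0.003257 = 2.968 m/s; Re = 1.816e+04; ε/D = 0.00087; Haaland → f = 0.02793; ΔP_B = f(L/D)(ρV²/2) = 5.526e+05 Pa.
ΔP_A/ΔP_B = 3.391e+04/5.526e+05 = 0.0614.

ΔP_A/ΔP_B ≈ 0.0614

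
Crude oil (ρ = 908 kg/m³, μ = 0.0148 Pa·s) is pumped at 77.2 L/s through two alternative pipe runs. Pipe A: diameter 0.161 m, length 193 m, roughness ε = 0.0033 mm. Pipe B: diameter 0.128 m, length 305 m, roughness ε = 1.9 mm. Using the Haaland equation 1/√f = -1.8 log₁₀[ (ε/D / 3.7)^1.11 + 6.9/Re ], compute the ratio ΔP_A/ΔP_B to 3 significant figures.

Pipe A: V = Q/A = 0.0772/0.02036 = 3.792 m/s; Re = 3.746e+04; ε/D = 2.05e-05; Haaland → f = 0.02217; ΔP_A = f(L/D)(ρV²/2) = 1.735e+05 Pa.
Pipe B: V = Q/A = 0.0772/0.01287 = 5.999 m/s; Re = 4.711e+04; ε/D = 0.0148; Haaland → f = 0.04455; ΔP_B = f(L/D)(ρV²/2) = 1.735e+06 Pa.
ΔP_A/ΔP_B = 1.735e+05/1.735e+06 = 0.100.

ΔP_A/ΔP_B ≈ 0.100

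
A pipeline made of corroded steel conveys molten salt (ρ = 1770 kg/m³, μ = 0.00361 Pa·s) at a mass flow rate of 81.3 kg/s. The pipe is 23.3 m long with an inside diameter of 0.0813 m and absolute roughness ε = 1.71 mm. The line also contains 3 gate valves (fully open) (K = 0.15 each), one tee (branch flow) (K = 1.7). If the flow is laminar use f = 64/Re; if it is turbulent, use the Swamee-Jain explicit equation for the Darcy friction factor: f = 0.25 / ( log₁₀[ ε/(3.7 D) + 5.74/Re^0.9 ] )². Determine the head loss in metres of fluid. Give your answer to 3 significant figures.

h_f ≈ 65.5 m

A = πD²/4 = π(0.0813)²/4 = 0.005191 m²; mean velocity V = ṁ/(ρA) = 81.3/(1770 · 0.005191) = 8.848 m/s.
Reynolds number Re = ρVD/μ = 1770 · 8.848 · 0.0813 / 0.00361 = 3.527e+05.
Re > 4000 → turbulent. Relative roughness ε/D = 0.00171/0.0813 = 0.021. Swamee-Jain: f = 0.25/(log₁₀[0.021/3.7 + 5.74/3.527e+05^0.9])² = 0.25/(log₁₀[0.00568 + 5.84e-05])² = 0.25/(-2.241)² = 0.04979.
Total minor-loss coefficient ΣK = 3·0.15 + 1·1.7 = 2.15.
ΔP = [f·L/D + ΣK]·(ρV²/2) = [0.04979·23.3/0.0813 + 2.15]·(1770·8.848²/2) = [14.27 + 2.15]·6.928e+04 = 1.138e+06 Pa.
Head loss h_f = ΔP/(ρg) = 1.138e+06/(1770·9.81) = 65.5 m.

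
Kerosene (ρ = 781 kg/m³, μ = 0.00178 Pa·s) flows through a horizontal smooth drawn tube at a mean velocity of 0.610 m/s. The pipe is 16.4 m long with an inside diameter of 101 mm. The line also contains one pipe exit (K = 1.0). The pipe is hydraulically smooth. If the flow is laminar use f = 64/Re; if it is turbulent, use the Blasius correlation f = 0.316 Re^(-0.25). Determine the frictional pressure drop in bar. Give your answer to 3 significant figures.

ΔP ≈ 0.00727 bar

Reynolds number Re = ρVD/μ = 781 · 0.61 · 0.101 / 0.00178 = 2.703e+04.
Re > 4000 → turbulent. Smooth-pipe (Blasius): f = 0.316 Re^(-0.25) = 0.316/(2.703e+04)^0.25 = 0.02464.
Total minor-loss coefficient ΣK = 1·1 = 1.
ΔP = [f·L/D + ΣK]·(ρV²/2) = [0.02464·16.4/0.101 + 1]·(781·0.61²/2) = [4.002 + 1]·145.3 = 726.8 Pa.
ΔP = 726.8 Pa = 0.00727 bar.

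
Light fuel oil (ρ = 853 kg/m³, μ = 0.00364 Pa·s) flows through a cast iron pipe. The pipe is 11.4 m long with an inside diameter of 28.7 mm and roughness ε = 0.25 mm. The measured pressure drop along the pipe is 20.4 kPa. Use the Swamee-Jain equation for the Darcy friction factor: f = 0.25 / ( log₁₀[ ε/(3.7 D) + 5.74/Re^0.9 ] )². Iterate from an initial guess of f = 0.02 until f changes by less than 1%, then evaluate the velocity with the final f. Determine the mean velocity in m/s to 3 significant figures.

V ≈ 1.69 m/s

Rearranging Darcy-Weisbach: V = √(2·ΔP·D/(f·L·ρ)). With ε/D = 0.00025/0.0287 = 0.00871, iterate starting from f = 0.02:
  f = 0.02 → V = √(2·2.04e+04·0.0287/(0.02·11.4·853)) = 2.454 m/s; Re = ρVD/μ = 1.65e+04; f → 0.04048
  f = 0.04048 → V = 1.725 m/s; Re = 1.16e+04; f → 0.04193
  f = 0.04193 → V = 1.695 m/s; Re = 1.14e+04; f → 0.04201
Converged (Δf/f < 1%). With the final f = 0.04201: V = √(2·2.04e+04·0.0287/(0.04201·11.4·853)) = 1.693 m/s.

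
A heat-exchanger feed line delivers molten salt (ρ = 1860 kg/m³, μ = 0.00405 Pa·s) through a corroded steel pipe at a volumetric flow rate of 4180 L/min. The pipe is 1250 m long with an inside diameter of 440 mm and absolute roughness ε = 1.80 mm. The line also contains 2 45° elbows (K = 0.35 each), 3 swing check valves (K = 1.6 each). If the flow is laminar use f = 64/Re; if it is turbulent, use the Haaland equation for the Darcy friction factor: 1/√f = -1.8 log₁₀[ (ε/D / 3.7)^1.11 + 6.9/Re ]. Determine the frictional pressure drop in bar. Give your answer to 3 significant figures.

Q = 4180 L/min = 4180/60000 = 0.06967 m³/s.
Cross-sectional area A = πD²/4 = π(0.44)²/4 = 0.1521 m²; mean velocity V = Q/A = 0.06967/0.1521 = 0.4582 m/s.
Reynolds number Re = ρVD/μ = 1860 · 0.4582 · 0.44 / 0.00405 = 9.258e+04.
Re > 4000 → turbulent. Relative roughness ε/D = 0.0018/0.44 = 0.00409. Haaland: 1/√f = -1.8 log₁₀[(0.00409/3.7)^1.11 + 6.9/9.258e+04] = -1.8 log₁₀[0.000523 + 7.45e-05] = 5.803, so f = 0.0297.
Total minor-loss coefficient ΣK = 2·0.35 + 3·1.6 = 5.5.
ΔP = [f·L/D + ΣK]·(ρV²/2) = [0.0297·1250/0.44 + 5.5]·(1860·0.4582²/2) = [84.37 + 5.5]·195.2 = 1.755e+04 Pa.
ΔP = 1.755e+04 Pa = 0.175 bar.

ΔP ≈ 0.175 bar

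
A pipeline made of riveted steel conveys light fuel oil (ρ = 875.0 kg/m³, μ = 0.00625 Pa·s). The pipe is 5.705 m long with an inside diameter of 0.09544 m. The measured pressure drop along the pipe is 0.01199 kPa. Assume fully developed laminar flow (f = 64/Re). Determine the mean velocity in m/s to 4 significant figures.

V ≈ 0.09572 m/s

For laminar flow, f = 64/Re with Re = ρVD/μ, so Darcy-Weisbach reduces to ΔP = 32μLV/D². Solving for V: V = ΔP·D²/(32μL) = 11.99·(0.09544)²/(32·0.00625·5.705) = 0.09572 m/s.
Check: Re = ρVD/μ = 875·0.09572·0.09544/0.00625 = 1279 < 2300, so the laminar assumption holds.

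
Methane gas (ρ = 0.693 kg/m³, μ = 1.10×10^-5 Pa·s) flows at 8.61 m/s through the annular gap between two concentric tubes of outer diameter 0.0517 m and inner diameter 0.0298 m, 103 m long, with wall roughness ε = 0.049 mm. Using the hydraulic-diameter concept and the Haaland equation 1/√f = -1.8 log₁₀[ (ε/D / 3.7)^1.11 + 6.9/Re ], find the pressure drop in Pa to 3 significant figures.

Hydraulic diameter D_h = 4A/P = D_o - D_i = 0.0517 - 0.0298 = 0.0219 m.
Re = ρVD_h/μ = 0.693·8.61·0.0219/1.1e-05 = 1.188e+04.
ε/D_h = 4.9e-05/0.0219 = 0.00224; Haaland gives 1/√f = -1.8 log₁₀[0.000268+0.000581] = 5.528, so f = 0.03272.
ΔP = f(L/D_h)(ρV²/2) = 0.03272·103/0.0219·25.69 = 3953 Pa.

ΔP ≈ 3950 Pa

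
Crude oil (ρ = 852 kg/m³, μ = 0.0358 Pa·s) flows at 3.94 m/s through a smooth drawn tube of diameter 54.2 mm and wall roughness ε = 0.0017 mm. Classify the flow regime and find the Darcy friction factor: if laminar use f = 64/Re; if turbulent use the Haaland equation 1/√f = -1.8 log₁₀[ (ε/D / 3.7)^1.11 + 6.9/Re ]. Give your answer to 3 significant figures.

f ≈ 0.0376

Re = ρVD/μ = 852·3.94·0.0542/0.0358 = 5082.
Re > 4000 → turbulent. ε/D = 1.7e-06/0.0542 = 3.14e-05; Haaland: 1/√f = -1.8 log₁₀[2.35e-06 + 0.00136] = 5.16, so f = 0.03756.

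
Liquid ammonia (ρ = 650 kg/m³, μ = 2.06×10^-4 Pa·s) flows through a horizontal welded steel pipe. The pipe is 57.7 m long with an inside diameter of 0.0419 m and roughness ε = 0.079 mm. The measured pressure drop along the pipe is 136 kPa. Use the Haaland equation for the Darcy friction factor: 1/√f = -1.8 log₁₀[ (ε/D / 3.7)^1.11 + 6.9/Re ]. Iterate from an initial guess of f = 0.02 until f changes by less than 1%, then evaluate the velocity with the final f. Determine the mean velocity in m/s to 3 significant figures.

V ≈ 3.60 m/s

Rearranging Darcy-Weisbach: V = √(2·ΔP·D/(f·L·ρ)). With ε/D = 7.9e-05/0.0419 = 0.00189, iterate starting from f = 0.02:
  f = 0.02 → V = √(2·1.36e+05·0.0419/(0.02·57.7·650)) = 3.898 m/s; Re = ρVD/μ = 5.153e+05; f → 0.02343
  f = 0.02343 → V = 3.601 m/s; Re = 4.761e+05; f → 0.02346
Converged (Δf/f < 1%). With the final f = 0.02346: V = √(2·1.36e+05·0.0419/(0.02346·57.7·650)) = 3.599 m/s.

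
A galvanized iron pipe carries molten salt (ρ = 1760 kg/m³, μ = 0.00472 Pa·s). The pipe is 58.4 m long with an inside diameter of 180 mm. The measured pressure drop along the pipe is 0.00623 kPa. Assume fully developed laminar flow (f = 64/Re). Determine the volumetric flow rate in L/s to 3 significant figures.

Q ≈ 0.582 L/s

For laminar flow, f = 64/Re with Re = ρVD/μ, so Darcy-Weisbach reduces to ΔP = 32μLV/D². Solving for V: V = ΔP·D²/(32μL) = 6.23·(0.18)²/(32·0.00472·58.4) = 0.02288 m/s.
Check: Re = ρVD/μ = 1760·0.02288·0.18/0.00472 = 1536 < 2300, so the laminar assumption holds.
Q = V·A = 0.02288·(π/4·0.18²) = 0.0005823 m³/s = 0.582 L/s.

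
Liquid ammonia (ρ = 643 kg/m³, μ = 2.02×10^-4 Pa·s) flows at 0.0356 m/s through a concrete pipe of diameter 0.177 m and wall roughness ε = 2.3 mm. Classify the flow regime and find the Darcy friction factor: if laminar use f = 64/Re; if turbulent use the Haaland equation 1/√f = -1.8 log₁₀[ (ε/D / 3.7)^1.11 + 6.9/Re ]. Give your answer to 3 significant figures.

Re = ρVD/μ = 643·0.0356·0.177/0.000202 = 2.006e+04.
Re > 4000 → turbulent. ε/D = 0.0023/0.177 = 0.013; Haaland: 1/√f = -1.8 log₁₀[0.00189 + 0.000344] = 4.773, so f = 0.04389.

f ≈ 0.0439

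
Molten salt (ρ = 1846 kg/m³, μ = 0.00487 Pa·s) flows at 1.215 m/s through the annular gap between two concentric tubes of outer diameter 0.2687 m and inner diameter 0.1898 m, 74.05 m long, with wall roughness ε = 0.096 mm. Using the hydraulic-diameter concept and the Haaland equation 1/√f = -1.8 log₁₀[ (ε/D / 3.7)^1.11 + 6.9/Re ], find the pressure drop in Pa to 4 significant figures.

Hydraulic diameter D_h = 4A/P = D_o - D_i = 0.2687 - 0.1898 = 0.0789 m.
Re = ρVD_h/μ = 1846·1.215·0.0789/0.00487 = 3.634e+04.
ε/D_h = 9.6e-05/0.0789 = 0.00122; Haaland gives 1/√f = -1.8 log₁₀[0.000136+0.00019] = 6.276, so f = 0.02539.
ΔP = f(L/D_h)(ρV²/2) = 0.02539·74.05/0.0789·1363 = 3.246e+04 Pa.

ΔP ≈ 32460 Pa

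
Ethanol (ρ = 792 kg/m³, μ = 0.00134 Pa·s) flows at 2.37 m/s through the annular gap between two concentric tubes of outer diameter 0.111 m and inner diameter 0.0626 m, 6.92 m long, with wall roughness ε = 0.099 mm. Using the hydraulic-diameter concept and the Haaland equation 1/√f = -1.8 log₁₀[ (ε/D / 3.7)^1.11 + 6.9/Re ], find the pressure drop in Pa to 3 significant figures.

Hydraulic diameter D_h = 4A/P = D_o - D_i = 0.111 - 0.0626 = 0.0484 m.
Re = ρVD_h/μ = 792·2.37·0.0484/0.00134 = 6.78e+04.
ε/D_h = 9.9e-05/0.0484 = 0.00205; Haaland gives 1/√f = -1.8 log₁₀[0.000242+0.000102] = 6.234, so f = 0.02573.
ΔP = f(L/D_h)(ρV²/2) = 0.02573·6.92/0.0484·2224 = 8183 Pa.

ΔP ≈ 8180 Pa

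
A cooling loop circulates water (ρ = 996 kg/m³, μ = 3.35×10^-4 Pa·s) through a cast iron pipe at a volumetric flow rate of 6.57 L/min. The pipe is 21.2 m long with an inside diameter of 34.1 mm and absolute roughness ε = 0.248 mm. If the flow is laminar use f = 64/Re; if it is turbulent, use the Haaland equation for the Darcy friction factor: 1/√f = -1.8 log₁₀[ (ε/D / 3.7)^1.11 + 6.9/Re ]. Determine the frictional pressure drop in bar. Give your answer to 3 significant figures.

Q = 6.57 L/min = 6.57/60000 = 0.0001095 m³/s.
Cross-sectional area A = πD²/4 = π(0.0341)²/4 = 0.0009133 m²; mean velocity V = Q/A = 0.0001095/0.0009133 = 0.1199 m/s.
Reynolds number Re = ρVD/μ = 996 · 0.1199 · 0.0341 / 0.000335 = 1.216e+04.
Re > 4000 → turbulent. Relative roughness ε/D = 0.000248/0.0341 = 0.00727. Haaland: 1/√f = -1.8 log₁₀[(0.00727/3.7)^1.11 + 6.9/1.216e+04] = -1.8 log₁₀[0.00099 + 0.000568] = 5.053, so f = 0.03916.
Darcy-Weisbach: ΔP = f(L/D)(ρV²/2) = 0.03916·(21.2/0.0341)·(996·0.1199²/2) = 0.03916·621.7·7.159 = 174.3 Pa.
ΔP = 174.3 Pa = 0.00174 bar.

ΔP ≈ 0.00174 bar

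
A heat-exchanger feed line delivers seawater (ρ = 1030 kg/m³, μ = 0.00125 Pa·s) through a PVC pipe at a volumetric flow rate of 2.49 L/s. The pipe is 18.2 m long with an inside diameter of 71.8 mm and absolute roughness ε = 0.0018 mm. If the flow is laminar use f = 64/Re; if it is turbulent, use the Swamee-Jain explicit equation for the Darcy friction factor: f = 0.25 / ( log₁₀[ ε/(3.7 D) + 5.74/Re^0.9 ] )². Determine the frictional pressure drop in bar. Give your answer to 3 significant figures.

ΔP ≈ 0.0111 bar

Q = 2.49 L/s = 2.49/1000 = 0.00249 m³/s.
Cross-sectional area A = πD²/4 = π(0.0718)²/4 = 0.004049 m²; mean velocity V = Q/A = 0.00249/0.004049 = 0.615 m/s.
Reynolds number Re = ρVD/μ = 1030 · 0.615 · 0.0718 / 0.00125 = 3.638e+04.
Re > 4000 → turbulent. Relative roughness ε/D = 1.8e-06/0.0718 = 2.51e-05. Swamee-Jain: f = 0.25/(log₁₀[2.51e-05/3.7 + 5.74/3.638e+04^0.9])² = 0.25/(log₁₀[6.78e-06 + 0.000451])² = 0.25/(-3.339)² = 0.02242.
Darcy-Weisbach: ΔP = f(L/D)(ρV²/2) = 0.02242·(18.2/0.0718)·(1030·0.615²/2) = 0.02242·253.5·194.8 = 1107 Pa.
ΔP = 1107 Pa = 0.0111 bar.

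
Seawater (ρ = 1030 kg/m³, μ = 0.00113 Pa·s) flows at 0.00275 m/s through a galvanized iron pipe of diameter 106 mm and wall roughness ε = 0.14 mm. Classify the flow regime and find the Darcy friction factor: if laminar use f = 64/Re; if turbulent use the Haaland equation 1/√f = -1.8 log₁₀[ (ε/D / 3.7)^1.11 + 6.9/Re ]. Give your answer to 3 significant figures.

f ≈ 0.241

Re = ρVD/μ = 1030·0.00275·0.106/0.00113 = 265.7.
Re < 2300 → laminar, so f = 64/Re = 0.2409 (roughness is irrelevant in laminar flow).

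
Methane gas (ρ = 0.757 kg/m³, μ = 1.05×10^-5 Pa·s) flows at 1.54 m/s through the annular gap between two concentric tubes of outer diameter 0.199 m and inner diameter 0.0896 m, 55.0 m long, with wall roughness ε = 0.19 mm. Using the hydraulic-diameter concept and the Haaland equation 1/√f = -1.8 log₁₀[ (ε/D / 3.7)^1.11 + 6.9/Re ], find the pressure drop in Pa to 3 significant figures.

Hydraulic diameter D_h = 4A/P = D_o - D_i = 0.199 - 0.0896 = 0.1094 m.
Re = ρVD_h/μ = 0.757·1.54·0.1094/1.05e-05 = 1.215e+04.
ε/D_h = 0.00019/0.1094 = 0.00174; Haaland gives 1/√f = -1.8 log₁₀[0.000202+0.000568] = 5.604, so f = 0.03184.
ΔP = f(L/D_h)(ρV²/2) = 0.03184·55/0.1094·0.8977 = 14.37 Pa.

ΔP ≈ 14.4 Pa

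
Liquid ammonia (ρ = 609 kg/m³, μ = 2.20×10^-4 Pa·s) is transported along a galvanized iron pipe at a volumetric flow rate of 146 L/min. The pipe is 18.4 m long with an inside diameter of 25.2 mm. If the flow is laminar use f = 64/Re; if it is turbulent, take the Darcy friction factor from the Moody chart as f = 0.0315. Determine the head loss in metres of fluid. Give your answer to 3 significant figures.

h_f ≈ 27.9 m

Q = 146 L/min = 146/60000 = 0.002433 m³/s.
Cross-sectional area A = πD²/4 = π(0.0252)²/4 = 0.0004988 m²; mean velocity V = Q/A = 0.002433/0.0004988 = 4.879 m/s.
Reynolds number Re = ρVD/μ = 609 · 4.879 · 0.0252 / 0.00022 = 3.403e+05.
Re > 4000 → turbulent; use the Moody-chart value f = 0.0315.
Darcy-Weisbach: ΔP = f(L/D)(ρV²/2) = 0.0315·(18.4/0.0252)·(609·4.879²/2) = 0.0315·730.2·7248 = 1.667e+05 Pa.
Head loss h_f = ΔP/(ρg) = 1.667e+05/(609·9.81) = 27.9 m.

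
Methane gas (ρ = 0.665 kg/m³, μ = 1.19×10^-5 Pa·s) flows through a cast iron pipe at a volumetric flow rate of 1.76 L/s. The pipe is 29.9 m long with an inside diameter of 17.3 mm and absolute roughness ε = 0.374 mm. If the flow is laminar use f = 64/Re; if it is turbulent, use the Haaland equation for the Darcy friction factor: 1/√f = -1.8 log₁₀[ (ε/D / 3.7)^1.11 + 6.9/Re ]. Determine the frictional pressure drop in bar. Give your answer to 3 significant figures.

ΔP ≈ 0.0177 bar

Q = 1.76 L/s = 1.76/1000 = 0.00176 m³/s.
Cross-sectional area A = πD²/4 = π(0.0173)²/4 = 0.0002351 m²; mean velocity V = Q/A = 0.00176/0.0002351 = 7.487 m/s.
Reynolds number Re = ρVD/μ = 0.665 · 7.487 · 0.0173 / 1.19e-05 = 7239.
Re > 4000 → turbulent. Relative roughness ε/D = 0.000374/0.0173 = 0.0216. Haaland: 1/√f = -1.8 log₁₀[(0.0216/3.7)^1.11 + 6.9/7239] = -1.8 log₁₀[0.00332 + 0.000953] = 4.265, so f = 0.05498.
Darcy-Weisbach: ΔP = f(L/D)(ρV²/2) = 0.05498·(29.9/0.0173)·(0.665·7.487²/2) = 0.05498·1728·18.64 = 1771 Pa.
ΔP = 1771 Pa = 0.0177 bar.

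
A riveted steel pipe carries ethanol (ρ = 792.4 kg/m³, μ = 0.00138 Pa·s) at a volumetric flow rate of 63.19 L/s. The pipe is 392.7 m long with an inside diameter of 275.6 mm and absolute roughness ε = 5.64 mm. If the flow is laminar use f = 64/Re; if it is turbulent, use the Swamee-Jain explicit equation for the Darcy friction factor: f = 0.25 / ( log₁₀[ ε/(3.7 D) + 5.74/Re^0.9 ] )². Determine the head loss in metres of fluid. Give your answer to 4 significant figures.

Q = 63.19 L/s = 63.19/1000 = 0.06319 m³/s.
Cross-sectional area A = πD²/4 = π(0.2756)²/4 = 0.05966 m²; mean velocity V = Q/A = 0.06319/0.05966 = 1.059 m/s.
Reynolds number Re = ρVD/μ = 792.4 · 1.059 · 0.2756 / 0.00138 = 1.676e+05.
Re > 4000 → turbulent. Relative roughness ε/D = 0.00564/0.2756 = 0.0205. Swamee-Jain: f = 0.25/(log₁₀[0.0205/3.7 + 5.74/1.676e+05^0.9])² = 0.25/(log₁₀[0.00553 + 0.000114])² = 0.25/(-2.248)² = 0.04946.
Darcy-Weisbach: ΔP = f(L/D)(ρV²/2) = 0.04946·(392.7/0.2756)·(792.4·1.059²/2) = 0.04946·1425·444.5 = 3.133e+04 Pa.
Head loss h_f = ΔP/(ρg) = 3.133e+04/(792.4·9.81) = 4.030 m.

h_f ≈ 4.030 m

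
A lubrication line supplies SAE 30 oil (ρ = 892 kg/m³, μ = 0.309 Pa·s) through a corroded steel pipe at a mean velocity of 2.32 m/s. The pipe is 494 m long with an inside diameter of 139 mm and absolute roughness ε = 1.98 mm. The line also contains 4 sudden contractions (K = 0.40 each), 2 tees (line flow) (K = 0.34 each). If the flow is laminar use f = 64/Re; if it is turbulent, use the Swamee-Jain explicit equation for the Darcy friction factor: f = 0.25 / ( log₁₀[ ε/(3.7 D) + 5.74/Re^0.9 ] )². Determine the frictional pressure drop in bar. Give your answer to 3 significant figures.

ΔP ≈ 5.92 bar

Reynolds number Re = ρVD/μ = 892 · 2.32 · 0.139 / 0.309 = 930.9.
Re < 2300 → laminar flow, so f = 64/Re = 64/930.9 = 0.06875 (the turbulent correlation is not needed).
Total minor-loss coefficient ΣK = 4·0.4 + 2·0.34 = 2.28.
ΔP = [f·L/D + ΣK]·(ρV²/2) = [0.06875·494/0.139 + 2.28]·(892·2.32²/2) = [244.3 + 2.28]·2401 = 5.92e+05 Pa.
ΔP = 5.92e+05 Pa = 5.92 bar.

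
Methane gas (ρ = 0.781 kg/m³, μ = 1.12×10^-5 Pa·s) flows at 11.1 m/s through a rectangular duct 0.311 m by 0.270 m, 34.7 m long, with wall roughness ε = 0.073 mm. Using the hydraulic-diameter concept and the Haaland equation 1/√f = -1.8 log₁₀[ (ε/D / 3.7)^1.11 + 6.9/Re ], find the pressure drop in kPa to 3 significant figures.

ΔP ≈ 0.0981 kPa

Hydraulic diameter D_h = 4A/P = 4·(0.311·0.27)/(2·(0.311+0.27)) = 0.3359/1.162 = 0.2891 m.
Re = ρVD_h/μ = 0.781·11.1·0.2891/1.12e-05 = 2.237e+05.
ε/D_h = 7.3e-05/0.2891 = 0.000253; Haaland gives 1/√f = -1.8 log₁₀[2.38e-05+3.08e-05] = 7.673, so f = 0.01699.
ΔP = f(L/D_h)(ρV²/2) = 0.01699·34.7/0.2891·48.11 = 98.1 Pa.
ΔP = 0.0981 kPa.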